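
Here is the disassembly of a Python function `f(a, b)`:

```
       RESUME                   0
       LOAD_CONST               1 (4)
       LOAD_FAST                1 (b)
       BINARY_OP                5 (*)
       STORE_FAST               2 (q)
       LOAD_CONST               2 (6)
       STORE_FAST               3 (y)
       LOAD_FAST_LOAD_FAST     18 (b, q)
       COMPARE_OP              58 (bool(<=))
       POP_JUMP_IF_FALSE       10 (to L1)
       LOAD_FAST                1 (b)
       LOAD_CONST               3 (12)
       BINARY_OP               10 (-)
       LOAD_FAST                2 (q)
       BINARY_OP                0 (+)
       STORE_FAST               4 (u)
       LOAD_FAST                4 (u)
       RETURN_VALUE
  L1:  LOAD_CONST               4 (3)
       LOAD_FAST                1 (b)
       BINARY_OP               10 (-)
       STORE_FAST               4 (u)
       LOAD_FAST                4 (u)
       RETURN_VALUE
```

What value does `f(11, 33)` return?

153

LOAD_CONST → push 4. Stack: [4]
LOAD_FAST b → push 33. Stack: [4, 33]
BINARY_OP * → 4 * 33 = 132. Stack: [132]
STORE_FAST q → q=132. Stack: []
LOAD_CONST → push 6. Stack: [6]
STORE_FAST y → y=6. Stack: []
LOAD_FAST_LOAD_FAST b,q → push 33,132. Stack: [33, 132]
COMPARE_OP bool(<=) → 33 vs 132 = True. Stack: [True]
POP_JUMP_IF_FALSE → pop True; no jump. Stack: []
LOAD_FAST b → push 33. Stack: [33]
LOAD_CONST → push 12. Stack: [33, 12]
BINARY_OP - → 33 - 12 = 21. Stack: [21]
LOAD_FAST q → push 132. Stack: [21, 132]
BINARY_OP + → 21 + 132 = 153. Stack: [153]
STORE_FAST u → u=153. Stack: []
LOAD_FAST u → push 153. Stack: [153]
RETURN_VALUE → return 153.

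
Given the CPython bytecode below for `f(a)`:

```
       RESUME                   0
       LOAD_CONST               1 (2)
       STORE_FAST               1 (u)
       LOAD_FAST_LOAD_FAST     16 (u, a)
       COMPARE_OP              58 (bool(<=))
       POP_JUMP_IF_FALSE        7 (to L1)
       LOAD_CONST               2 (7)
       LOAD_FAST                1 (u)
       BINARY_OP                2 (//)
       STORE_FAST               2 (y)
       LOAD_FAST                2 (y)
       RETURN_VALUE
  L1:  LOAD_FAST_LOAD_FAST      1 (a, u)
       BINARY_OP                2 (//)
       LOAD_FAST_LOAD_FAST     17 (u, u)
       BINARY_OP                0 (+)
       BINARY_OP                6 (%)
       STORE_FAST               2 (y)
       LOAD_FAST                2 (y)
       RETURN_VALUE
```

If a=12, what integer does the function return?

3

LOAD_CONST → push 2. Stack: [2]
STORE_FAST u → u=2. Stack: []
LOAD_FAST_LOAD_FAST u,a → push 2,12. Stack: [2, 12]
COMPARE_OP bool(<=) → 2 vs 12 = True. Stack: [True]
POP_JUMP_IF_FALSE → pop True; no jump. Stack: []
LOAD_CONST → push 7. Stack: [7]
LOAD_FAST u → push 2. Stack: [7, 2]
BINARY_OP // → 7 // 2 = 3. Stack: [3]
STORE_FAST y → y=3. Stack: []
LOAD_FAST y → push 3. Stack: [3]
RETURN_VALUE → return 3.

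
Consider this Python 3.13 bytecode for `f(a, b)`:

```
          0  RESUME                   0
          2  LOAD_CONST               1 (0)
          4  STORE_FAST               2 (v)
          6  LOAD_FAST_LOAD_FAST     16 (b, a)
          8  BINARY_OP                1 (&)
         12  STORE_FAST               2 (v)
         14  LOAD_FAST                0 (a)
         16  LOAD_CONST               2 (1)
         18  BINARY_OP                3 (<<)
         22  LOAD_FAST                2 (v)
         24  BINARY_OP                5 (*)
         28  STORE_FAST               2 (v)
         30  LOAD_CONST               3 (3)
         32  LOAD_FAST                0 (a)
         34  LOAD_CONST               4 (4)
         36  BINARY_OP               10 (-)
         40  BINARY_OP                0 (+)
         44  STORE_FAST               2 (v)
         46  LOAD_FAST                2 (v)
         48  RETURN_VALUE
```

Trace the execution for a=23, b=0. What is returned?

22

LOAD_CONST → push 0. Stack: [0]
STORE_FAST v → v=0. Stack: []
LOAD_FAST_LOAD_FAST b,a → push 0,23. Stack: [0, 23]
BINARY_OP & → 0 & 23 = 0. Stack: [0]
STORE_FAST v → v=0. Stack: []
LOAD_FAST a → push 23. Stack: [23]
LOAD_CONST → push 1. Stack: [23, 1]
BINARY_OP << → 23 << 1 = 46. Stack: [46]
LOAD_FAST v → push 0. Stack: [46, 0]
BINARY_OP * → 46 * 0 = 0. Stack: [0]
STORE_FAST v → v=0. Stack: []
LOAD_CONST → push 3. Stack: [3]
LOAD_FAST a → push 23. Stack: [3, 23]
LOAD_CONST → push 4. Stack: [3, 23, 4]
BINARY_OP - → 23 - 4 = 19. Stack: [3, 19]
BINARY_OP + → 3 + 19 = 22. Stack: [22]
STORE_FAST v → v=22. Stack: []
LOAD_FAST v → push 22. Stack: [22]
RETURN_VALUE → return 22.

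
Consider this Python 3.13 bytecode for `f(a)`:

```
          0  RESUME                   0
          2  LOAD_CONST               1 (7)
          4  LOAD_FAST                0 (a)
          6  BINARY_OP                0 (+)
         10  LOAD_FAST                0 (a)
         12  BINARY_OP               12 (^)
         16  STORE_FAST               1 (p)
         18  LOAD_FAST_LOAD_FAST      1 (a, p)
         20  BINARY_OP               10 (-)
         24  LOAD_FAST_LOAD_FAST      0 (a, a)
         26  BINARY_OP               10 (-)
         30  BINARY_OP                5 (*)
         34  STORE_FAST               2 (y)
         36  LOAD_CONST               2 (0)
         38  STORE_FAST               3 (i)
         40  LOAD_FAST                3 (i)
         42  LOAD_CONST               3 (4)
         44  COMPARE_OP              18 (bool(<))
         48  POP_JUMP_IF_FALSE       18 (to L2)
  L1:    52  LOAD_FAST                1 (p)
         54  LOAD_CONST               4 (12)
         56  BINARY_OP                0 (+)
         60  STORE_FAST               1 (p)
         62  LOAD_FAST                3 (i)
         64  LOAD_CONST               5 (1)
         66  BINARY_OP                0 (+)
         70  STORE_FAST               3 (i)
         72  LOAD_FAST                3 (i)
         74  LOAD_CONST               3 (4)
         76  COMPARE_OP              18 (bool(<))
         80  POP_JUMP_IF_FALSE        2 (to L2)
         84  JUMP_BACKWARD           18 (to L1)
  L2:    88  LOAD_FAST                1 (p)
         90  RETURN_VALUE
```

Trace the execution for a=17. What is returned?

57

LOAD_CONST → push 7
LOAD_FAST a → push 17
BINARY_OP + → 7 + 17 = 24
LOAD_FAST a → push 17
BINARY_OP ^ → 24 ^ 17 = 9
STORE_FAST p → p=9
LOAD_FAST_LOAD_FAST a,p → push 17,9
BINARY_OP - → 17 - 9 = 8
LOAD_FAST_LOAD_FAST a,a → push 17,17
BINARY_OP - → 17 - 17 = 0
BINARY_OP * → 8 * 0 = 0
STORE_FAST y → y=0
LOAD_CONST → push 0
STORE_FAST i → i=0
LOAD_FAST i → push 0
LOAD_CONST → push 4
COMPARE_OP bool(<) → 0 vs 4 = True
POP_JUMP_IF_FALSE → pop True; no jump
LOAD_FAST p → push 9
LOAD_CONST → push 12
BINARY_OP + → 9 + 12 = 21
STORE_FAST p → p=21
LOAD_FAST i → push 0
LOAD_CONST → push 1
BINARY_OP + → 0 + 1 = 1
STORE_FAST i → i=1
LOAD_FAST i → push 1
LOAD_CONST → push 4
COMPARE_OP bool(<) → 1 vs 4 = True
POP_JUMP_IF_FALSE → pop True; no jump
LOAD_FAST p → push 21
LOAD_CONST → push 12
BINARY_OP + → 21 + 12 = 33
STORE_FAST p → p=33
LOAD_FAST i → push 1
LOAD_CONST → push 1
BINARY_OP + → 1 + 1 = 2
STORE_FAST i → i=2
LOAD_FAST i → push 2
LOAD_CONST → push 4
COMPARE_OP bool(<) → 2 vs 4 = True
POP_JUMP_IF_FALSE → pop True; no jump
LOAD_FAST p → push 33
LOAD_CONST → push 12
BINARY_OP + → 33 + 12 = 45
STORE_FAST p → p=45
LOAD_FAST i → push 2
LOAD_CONST → push 1
BINARY_OP + → 2 + 1 = 3
STORE_FAST i → i=3
LOAD_FAST i → push 3
LOAD_CONST → push 4
COMPARE_OP bool(<) → 3 vs 4 = True
POP_JUMP_IF_FALSE → pop True; no jump
LOAD_FAST p → push 45
LOAD_CONST → push 12
BINARY_OP + → 45 + 12 = 57
STORE_FAST p → p=57
LOAD_FAST i → push 3
LOAD_CONST → push 1
BINARY_OP + → 3 + 1 = 4
STORE_FAST i → i=4
LOAD_FAST i → push 4
LOAD_CONST → push 4
COMPARE_OP bool(<) → 4 vs 4 = False
POP_JUMP_IF_FALSE → pop False; jump
LOAD_FAST p → push 57
RETURN_VALUE → return 57.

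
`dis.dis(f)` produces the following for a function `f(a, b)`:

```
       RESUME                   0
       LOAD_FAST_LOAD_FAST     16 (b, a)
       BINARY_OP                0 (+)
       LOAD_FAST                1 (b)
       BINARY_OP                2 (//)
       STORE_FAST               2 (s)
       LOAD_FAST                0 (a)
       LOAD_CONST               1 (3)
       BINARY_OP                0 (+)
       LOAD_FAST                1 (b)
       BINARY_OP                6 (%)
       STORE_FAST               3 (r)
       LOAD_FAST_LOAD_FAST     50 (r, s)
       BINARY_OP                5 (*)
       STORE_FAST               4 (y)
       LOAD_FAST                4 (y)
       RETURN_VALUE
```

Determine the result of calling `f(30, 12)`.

27

LOAD_FAST_LOAD_FAST b,a → push 12,30. Stack: [12, 30]
BINARY_OP + → 12 + 30 = 42. Stack: [42]
LOAD_FAST b → push 12. Stack: [42, 12]
BINARY_OP // → 42 // 12 = 3. Stack: [3]
STORE_FAST s → s=3. Stack: []
LOAD_FAST a → push 30. Stack: [30]
LOAD_CONST → push 3. Stack: [30, 3]
BINARY_OP + → 30 + 3 = 33. Stack: [33]
LOAD_FAST b → push 12. Stack: [33, 12]
BINARY_OP % → 33 % 12 = 9. Stack: [9]
STORE_FAST r → r=9. Stack: []
LOAD_FAST_LOAD_FAST r,s → push 9,3. Stack: [9, 3]
BINARY_OP * → 9 * 3 = 27. Stack: [27]
STORE_FAST y → y=27. Stack: []
LOAD_FAST y → push 27. Stack: [27]
RETURN_VALUE → return 27.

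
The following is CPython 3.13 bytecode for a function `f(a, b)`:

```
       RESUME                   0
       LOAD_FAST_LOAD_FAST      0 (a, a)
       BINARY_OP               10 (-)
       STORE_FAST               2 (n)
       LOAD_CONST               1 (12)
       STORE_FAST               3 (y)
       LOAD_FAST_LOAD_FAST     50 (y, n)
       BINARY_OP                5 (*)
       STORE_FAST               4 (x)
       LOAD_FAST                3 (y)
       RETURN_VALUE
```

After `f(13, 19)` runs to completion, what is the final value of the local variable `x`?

LOAD_FAST_LOAD_FAST a,a → push 13,13. Stack: [13, 13]
BINARY_OP - → 13 - 13 = 0. Stack: [0]
STORE_FAST n → n=0. Stack: []
LOAD_CONST → push 12. Stack: [12]
STORE_FAST y → y=12. Stack: []
LOAD_FAST_LOAD_FAST y,n → push 12,0. Stack: [12, 0]
BINARY_OP * → 12 * 0 = 0. Stack: [0]
STORE_FAST x → x=0. Stack: []
LOAD_FAST y → push 12. Stack: [12]
RETURN_VALUE → return 12.

0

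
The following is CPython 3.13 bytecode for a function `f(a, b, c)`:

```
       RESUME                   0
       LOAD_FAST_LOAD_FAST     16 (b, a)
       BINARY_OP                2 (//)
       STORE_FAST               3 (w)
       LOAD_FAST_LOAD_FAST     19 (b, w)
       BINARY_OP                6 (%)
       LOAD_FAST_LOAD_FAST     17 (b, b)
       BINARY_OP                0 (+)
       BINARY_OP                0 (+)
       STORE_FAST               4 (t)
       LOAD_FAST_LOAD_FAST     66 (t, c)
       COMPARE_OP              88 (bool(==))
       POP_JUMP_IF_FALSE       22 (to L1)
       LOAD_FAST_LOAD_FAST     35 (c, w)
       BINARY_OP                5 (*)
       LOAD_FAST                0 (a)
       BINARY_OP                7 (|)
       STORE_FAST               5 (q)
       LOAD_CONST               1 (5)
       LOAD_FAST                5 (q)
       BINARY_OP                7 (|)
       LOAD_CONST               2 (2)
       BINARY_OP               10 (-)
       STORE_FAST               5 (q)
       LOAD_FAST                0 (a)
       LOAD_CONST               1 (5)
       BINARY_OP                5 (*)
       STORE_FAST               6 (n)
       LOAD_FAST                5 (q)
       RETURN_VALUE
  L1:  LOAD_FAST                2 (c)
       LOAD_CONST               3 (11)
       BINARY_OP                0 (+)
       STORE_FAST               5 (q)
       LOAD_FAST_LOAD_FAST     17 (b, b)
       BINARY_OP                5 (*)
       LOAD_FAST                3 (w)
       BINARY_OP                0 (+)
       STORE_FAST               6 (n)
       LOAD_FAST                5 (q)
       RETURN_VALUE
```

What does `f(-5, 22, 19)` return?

30

LOAD_FAST_LOAD_FAST b,a → push 22,-5. Stack: [22, -5]
BINARY_OP // → 22 // -5 = -5. Stack: [-5]
STORE_FAST w → w=-5. Stack: []
LOAD_FAST_LOAD_FAST b,w → push 22,-5. Stack: [22, -5]
BINARY_OP % → 22 % -5 = -3. Stack: [-3]
LOAD_FAST_LOAD_FAST b,b → push 22,22. Stack: [-3, 22, 22]
BINARY_OP + → 22 + 22 = 44. Stack: [-3, 44]
BINARY_OP + → -3 + 44 = 41. Stack: [41]
STORE_FAST t → t=41. Stack: []
LOAD_FAST_LOAD_FAST t,c → push 41,19. Stack: [41, 19]
COMPARE_OP bool(==) → 41 vs 19 = False. Stack: [False]
POP_JUMP_IF_FALSE → pop False; jump. Stack: []
LOAD_FAST c → push 19. Stack: [19]
LOAD_CONST → push 11. Stack: [19, 11]
BINARY_OP + → 19 + 11 = 30. Stack: [30]
STORE_FAST q → q=30. Stack: []
LOAD_FAST_LOAD_FAST b,b → push 22,22. Stack: [22, 22]
BINARY_OP * → 22 * 22 = 484. Stack: [484]
LOAD_FAST w → push -5. Stack: [484, -5]
BINARY_OP + → 484 + -5 = 479. Stack: [479]
STORE_FAST n → n=479. Stack: []
LOAD_FAST q → push 30. Stack: [30]
RETURN_VALUE → return 30.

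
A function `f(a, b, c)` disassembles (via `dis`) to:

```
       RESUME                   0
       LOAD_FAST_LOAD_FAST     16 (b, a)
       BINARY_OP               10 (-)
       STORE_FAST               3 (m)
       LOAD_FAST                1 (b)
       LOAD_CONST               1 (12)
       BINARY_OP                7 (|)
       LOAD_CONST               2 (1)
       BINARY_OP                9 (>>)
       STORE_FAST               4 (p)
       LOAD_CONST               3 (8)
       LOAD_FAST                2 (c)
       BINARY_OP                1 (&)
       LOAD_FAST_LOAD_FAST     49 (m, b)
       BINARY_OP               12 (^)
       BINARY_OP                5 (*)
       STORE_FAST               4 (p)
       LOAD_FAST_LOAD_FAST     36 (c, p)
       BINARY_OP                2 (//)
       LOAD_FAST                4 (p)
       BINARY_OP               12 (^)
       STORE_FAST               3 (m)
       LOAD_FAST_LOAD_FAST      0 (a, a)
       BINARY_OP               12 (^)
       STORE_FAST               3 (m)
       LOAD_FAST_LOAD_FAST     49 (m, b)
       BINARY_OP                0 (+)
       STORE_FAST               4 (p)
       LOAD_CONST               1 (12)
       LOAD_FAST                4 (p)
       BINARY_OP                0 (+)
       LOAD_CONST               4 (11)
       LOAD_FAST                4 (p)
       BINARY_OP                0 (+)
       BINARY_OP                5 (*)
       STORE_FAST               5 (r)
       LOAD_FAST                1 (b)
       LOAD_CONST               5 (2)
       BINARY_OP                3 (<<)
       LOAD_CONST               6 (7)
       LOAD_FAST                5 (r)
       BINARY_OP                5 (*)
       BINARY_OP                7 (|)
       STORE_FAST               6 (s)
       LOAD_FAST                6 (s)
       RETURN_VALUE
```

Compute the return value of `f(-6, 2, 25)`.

LOAD_FAST_LOAD_FAST b,a → push 2,-6. Stack: [2, -6]
BINARY_OP - → 2 - -6 = 8. Stack: [8]
STORE_FAST m → m=8. Stack: []
LOAD_FAST b → push 2. Stack: [2]
LOAD_CONST → push 12. Stack: [2, 12]
BINARY_OP | → 2 | 12 = 14. Stack: [14]
LOAD_CONST → push 1. Stack: [14, 1]
BINARY_OP >> → 14 >> 1 = 7. Stack: [7]
STORE_FAST p → p=7. Stack: []
LOAD_CONST → push 8. Stack: [8]
LOAD_FAST c → push 25. Stack: [8, 25]
BINARY_OP & → 8 & 25 = 8. Stack: [8]
LOAD_FAST_LOAD_FAST m,b → push 8,2. Stack: [8, 8, 2]
BINARY_OP ^ → 8 ^ 2 = 10. Stack: [8, 10]
BINARY_OP * → 8 * 10 = 80. Stack: [80]
STORE_FAST p → p=80. Stack: []
LOAD_FAST_LOAD_FAST c,p → push 25,80. Stack: [25, 80]
BINARY_OP // → 25 // 80 = 0. Stack: [0]
LOAD_FAST p → push 80. Stack: [0, 80]
BINARY_OP ^ → 0 ^ 80 = 80. Stack: [80]
STORE_FAST m → m=80. Stack: []
LOAD_FAST_LOAD_FAST a,a → push -6,-6. Stack: [-6, -6]
BINARY_OP ^ → -6 ^ -6 = 0. Stack: [0]
STORE_FAST m → m=0. Stack: []
LOAD_FAST_LOAD_FAST m,b → push 0,2. Stack: [0, 2]
BINARY_OP + → 0 + 2 = 2. Stack: [2]
STORE_FAST p → p=2. Stack: []
LOAD_CONST → push 12. Stack: [12]
LOAD_FAST p → push 2. Stack: [12, 2]
BINARY_OP + → 12 + 2 = 14. Stack: [14]
LOAD_CONST → push 11. Stack: [14, 11]
LOAD_FAST p → push 2. Stack: [14, 11, 2]
BINARY_OP + → 11 + 2 = 13. Stack: [14, 13]
BINARY_OP * → 14 * 13 = 182. Stack: [182]
STORE_FAST r → r=182. Stack: []
LOAD_FAST b → push 2. Stack: [2]
LOAD_CONST → push 2. Stack: [2, 2]
BINARY_OP << → 2 << 2 = 8. Stack: [8]
LOAD_CONST → push 7. Stack: [8, 7]
LOAD_FAST r → push 182. Stack: [8, 7, 182]
BINARY_OP * → 7 * 182 = 1274. Stack: [8, 1274]
BINARY_OP | → 8 | 1274 = 1274. Stack: [1274]
STORE_FAST s → s=1274. Stack: []
LOAD_FAST s → push 1274. Stack: [1274]
RETURN_VALUE → return 1274.

1274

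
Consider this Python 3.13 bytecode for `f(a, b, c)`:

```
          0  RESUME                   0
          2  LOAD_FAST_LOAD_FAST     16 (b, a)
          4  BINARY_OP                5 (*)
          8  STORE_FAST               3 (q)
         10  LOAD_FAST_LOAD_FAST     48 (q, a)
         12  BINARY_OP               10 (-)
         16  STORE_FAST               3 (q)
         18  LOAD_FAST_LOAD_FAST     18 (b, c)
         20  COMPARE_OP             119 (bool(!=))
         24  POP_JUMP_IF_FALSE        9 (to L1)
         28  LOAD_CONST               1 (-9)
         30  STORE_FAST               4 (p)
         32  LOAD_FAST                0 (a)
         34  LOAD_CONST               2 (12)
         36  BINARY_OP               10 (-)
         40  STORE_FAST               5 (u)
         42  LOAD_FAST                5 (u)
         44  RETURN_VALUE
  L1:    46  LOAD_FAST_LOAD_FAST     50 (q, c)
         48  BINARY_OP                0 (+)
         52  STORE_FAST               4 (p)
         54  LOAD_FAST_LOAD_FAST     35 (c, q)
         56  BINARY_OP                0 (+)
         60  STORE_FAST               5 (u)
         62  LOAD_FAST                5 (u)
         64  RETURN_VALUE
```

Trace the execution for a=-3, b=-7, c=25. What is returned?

LOAD_FAST_LOAD_FAST b,a → push -7,-3. Stack: [-7, -3]
BINARY_OP * → -7 * -3 = 21. Stack: [21]
STORE_FAST q → q=21. Stack: []
LOAD_FAST_LOAD_FAST q,a → push 21,-3. Stack: [21, -3]
BINARY_OP - → 21 - -3 = 24. Stack: [24]
STORE_FAST q → q=24. Stack: []
LOAD_FAST_LOAD_FAST b,c → push -7,25. Stack: [-7, 25]
COMPARE_OP bool(!=) → -7 vs 25 = True. Stack: [True]
POP_JUMP_IF_FALSE → pop True; no jump. Stack: []
LOAD_CONST → push -9. Stack: [-9]
STORE_FAST p → p=-9. Stack: []
LOAD_FAST a → push -3. Stack: [-3]
LOAD_CONST → push 12. Stack: [-3, 12]
BINARY_OP - → -3 - 12 = -15. Stack: [-15]
STORE_FAST u → u=-15. Stack: []
LOAD_FAST u → push -15. Stack: [-15]
RETURN_VALUE → return -15.

-15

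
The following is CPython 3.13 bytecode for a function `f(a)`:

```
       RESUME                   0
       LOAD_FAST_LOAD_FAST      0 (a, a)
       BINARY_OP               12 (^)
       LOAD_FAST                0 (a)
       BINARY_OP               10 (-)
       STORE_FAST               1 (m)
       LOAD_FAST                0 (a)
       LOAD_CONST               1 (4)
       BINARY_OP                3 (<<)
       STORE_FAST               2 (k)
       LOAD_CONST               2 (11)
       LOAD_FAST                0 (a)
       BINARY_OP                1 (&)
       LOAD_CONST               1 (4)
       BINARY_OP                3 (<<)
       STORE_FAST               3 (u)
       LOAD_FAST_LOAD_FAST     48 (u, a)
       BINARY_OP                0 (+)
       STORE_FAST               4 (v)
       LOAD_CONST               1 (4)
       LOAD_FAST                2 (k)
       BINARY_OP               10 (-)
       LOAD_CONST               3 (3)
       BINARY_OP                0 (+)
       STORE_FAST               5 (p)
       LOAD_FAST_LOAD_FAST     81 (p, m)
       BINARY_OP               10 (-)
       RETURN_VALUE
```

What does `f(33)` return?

-488

LOAD_FAST_LOAD_FAST a,a → push 33,33. Stack: [33, 33]
BINARY_OP ^ → 33 ^ 33 = 0. Stack: [0]
LOAD_FAST a → push 33. Stack: [0, 33]
BINARY_OP - → 0 - 33 = -33. Stack: [-33]
STORE_FAST m → m=-33. Stack: []
LOAD_FAST a → push 33. Stack: [33]
LOAD_CONST → push 4. Stack: [33, 4]
BINARY_OP << → 33 << 4 = 528. Stack: [528]
STORE_FAST k → k=528. Stack: []
LOAD_CONST → push 11. Stack: [11]
LOAD_FAST a → push 33. Stack: [11, 33]
BINARY_OP & → 11 & 33 = 1. Stack: [1]
LOAD_CONST → push 4. Stack: [1, 4]
BINARY_OP << → 1 << 4 = 16. Stack: [16]
STORE_FAST u → u=16. Stack: []
LOAD_FAST_LOAD_FAST u,a → push 16,33. Stack: [16, 33]
BINARY_OP + → 16 + 33 = 49. Stack: [49]
STORE_FAST v → v=49. Stack: []
LOAD_CONST → push 4. Stack: [4]
LOAD_FAST k → push 528. Stack: [4, 528]
BINARY_OP - → 4 - 528 = -524. Stack: [-524]
LOAD_CONST → push 3. Stack: [-524, 3]
BINARY_OP + → -524 + 3 = -521. Stack: [-521]
STORE_FAST p → p=-521. Stack: []
LOAD_FAST_LOAD_FAST p,m → push -521,-33. Stack: [-521, -33]
BINARY_OP - → -521 - -33 = -488. Stack: [-488]
RETURN_VALUE → return -488.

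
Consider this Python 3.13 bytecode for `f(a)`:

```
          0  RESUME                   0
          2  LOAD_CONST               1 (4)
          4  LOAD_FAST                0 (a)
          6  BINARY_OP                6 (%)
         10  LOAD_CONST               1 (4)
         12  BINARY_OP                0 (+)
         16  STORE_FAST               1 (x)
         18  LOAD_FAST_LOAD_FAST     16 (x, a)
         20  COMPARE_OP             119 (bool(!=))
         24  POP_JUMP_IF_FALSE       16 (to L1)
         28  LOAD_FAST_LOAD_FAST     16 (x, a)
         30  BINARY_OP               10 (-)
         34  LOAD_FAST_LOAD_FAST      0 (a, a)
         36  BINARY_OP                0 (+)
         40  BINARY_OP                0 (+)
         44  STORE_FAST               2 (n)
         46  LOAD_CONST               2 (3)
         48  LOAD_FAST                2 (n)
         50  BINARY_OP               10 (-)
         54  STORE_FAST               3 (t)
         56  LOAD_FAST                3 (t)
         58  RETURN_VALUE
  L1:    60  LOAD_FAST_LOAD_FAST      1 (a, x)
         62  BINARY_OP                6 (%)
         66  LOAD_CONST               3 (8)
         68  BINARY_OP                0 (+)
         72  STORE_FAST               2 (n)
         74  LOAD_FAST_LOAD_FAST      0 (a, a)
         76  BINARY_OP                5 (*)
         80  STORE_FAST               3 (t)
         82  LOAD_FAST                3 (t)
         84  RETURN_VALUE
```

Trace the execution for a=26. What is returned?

-31

LOAD_CONST → push 4. Stack: [4]
LOAD_FAST a → push 26. Stack: [4, 26]
BINARY_OP % → 4 % 26 = 4. Stack: [4]
LOAD_CONST → push 4. Stack: [4, 4]
BINARY_OP + → 4 + 4 = 8. Stack: [8]
STORE_FAST x → x=8. Stack: []
LOAD_FAST_LOAD_FAST x,a → push 8,26. Stack: [8, 26]
COMPARE_OP bool(!=) → 8 vs 26 = True. Stack: [True]
POP_JUMP_IF_FALSE → pop True; no jump. Stack: []
LOAD_FAST_LOAD_FAST x,a → push 8,26. Stack: [8, 26]
BINARY_OP - → 8 - 26 = -18. Stack: [-18]
LOAD_FAST_LOAD_FAST a,a → push 26,26. Stack: [-18, 26, 26]
BINARY_OP + → 26 + 26 = 52. Stack: [-18, 52]
BINARY_OP + → -18 + 52 = 34. Stack: [34]
STORE_FAST n → n=34. Stack: []
LOAD_CONST → push 3. Stack: [3]
LOAD_FAST n → push 34. Stack: [3, 34]
BINARY_OP - → 3 - 34 = -31. Stack: [-31]
STORE_FAST t → t=-31. Stack: []
LOAD_FAST t → push -31. Stack: [-31]
RETURN_VALUE → return -31.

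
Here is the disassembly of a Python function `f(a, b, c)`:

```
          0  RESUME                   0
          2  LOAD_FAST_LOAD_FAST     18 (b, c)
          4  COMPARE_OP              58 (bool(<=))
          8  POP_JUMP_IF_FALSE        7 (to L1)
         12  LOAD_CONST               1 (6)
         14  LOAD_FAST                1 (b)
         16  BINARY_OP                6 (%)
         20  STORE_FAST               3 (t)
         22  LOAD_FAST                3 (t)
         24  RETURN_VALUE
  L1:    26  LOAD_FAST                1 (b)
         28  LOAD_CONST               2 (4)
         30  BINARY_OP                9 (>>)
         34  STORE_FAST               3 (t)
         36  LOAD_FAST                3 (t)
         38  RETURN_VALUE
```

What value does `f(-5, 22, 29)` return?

LOAD_FAST_LOAD_FAST b,c → push 22,29. Stack: [22, 29]
COMPARE_OP bool(<=) → 22 vs 29 = True. Stack: [True]
POP_JUMP_IF_FALSE → pop True; no jump. Stack: []
LOAD_CONST → push 6. Stack: [6]
LOAD_FAST b → push 22. Stack: [6, 22]
BINARY_OP % → 6 % 22 = 6. Stack: [6]
STORE_FAST t → t=6. Stack: []
LOAD_FAST t → push 6. Stack: [6]
RETURN_VALUE → return 6.

6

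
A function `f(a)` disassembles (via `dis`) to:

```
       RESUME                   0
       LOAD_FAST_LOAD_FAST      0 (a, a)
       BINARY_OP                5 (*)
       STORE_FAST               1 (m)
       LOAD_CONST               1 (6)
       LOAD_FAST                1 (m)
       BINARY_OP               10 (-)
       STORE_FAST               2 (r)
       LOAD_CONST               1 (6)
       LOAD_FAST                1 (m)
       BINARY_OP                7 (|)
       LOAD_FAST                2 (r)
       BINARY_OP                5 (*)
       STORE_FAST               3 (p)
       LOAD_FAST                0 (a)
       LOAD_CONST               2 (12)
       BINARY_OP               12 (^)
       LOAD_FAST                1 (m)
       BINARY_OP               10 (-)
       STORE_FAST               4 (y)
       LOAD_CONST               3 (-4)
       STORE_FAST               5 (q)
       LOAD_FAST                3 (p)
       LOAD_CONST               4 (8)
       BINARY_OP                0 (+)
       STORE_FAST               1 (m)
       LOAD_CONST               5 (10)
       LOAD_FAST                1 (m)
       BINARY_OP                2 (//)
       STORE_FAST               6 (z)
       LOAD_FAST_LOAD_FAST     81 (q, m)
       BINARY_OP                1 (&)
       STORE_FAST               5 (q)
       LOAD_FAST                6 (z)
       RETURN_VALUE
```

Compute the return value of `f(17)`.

-1

LOAD_FAST_LOAD_FAST a,a → push 17,17. Stack: [17, 17]
BINARY_OP * → 17 * 17 = 289. Stack: [289]
STORE_FAST m → m=289. Stack: []
LOAD_CONST → push 6. Stack: [6]
LOAD_FAST m → push 289. Stack: [6, 289]
BINARY_OP - → 6 - 289 = -283. Stack: [-283]
STORE_FAST r → r=-283. Stack: []
LOAD_CONST → push 6. Stack: [6]
LOAD_FAST m → push 289. Stack: [6, 289]
BINARY_OP | → 6 | 289 = 295. Stack: [295]
LOAD_FAST r → push -283. Stack: [295, -283]
BINARY_OP * → 295 * -283 = -83485. Stack: [-83485]
STORE_FAST p → p=-83485. Stack: []
LOAD_FAST a → push 17. Stack: [17]
LOAD_CONST → push 12. Stack: [17, 12]
BINARY_OP ^ → 17 ^ 12 = 29. Stack: [29]
LOAD_FAST m → push 289. Stack: [29, 289]
BINARY_OP - → 29 - 289 = -260. Stack: [-260]
STORE_FAST y → y=-260. Stack: []
LOAD_CONST → push -4. Stack: [-4]
STORE_FAST q → q=-4. Stack: []
LOAD_FAST p → push -83485. Stack: [-83485]
LOAD_CONST → push 8. Stack: [-83485, 8]
BINARY_OP + → -83485 + 8 = -83477. Stack: [-83477]
STORE_FAST m → m=-83477. Stack: []
LOAD_CONST → push 10. Stack: [10]
LOAD_FAST m → push -83477. Stack: [10, -83477]
BINARY_OP // → 10 // -83477 = -1. Stack: [-1]
STORE_FAST z → z=-1. Stack: []
LOAD_FAST_LOAD_FAST q,m → push -4,-83477. Stack: [-4, -83477]
BINARY_OP & → -4 & -83477 = -83480. Stack: [-83480]
STORE_FAST q → q=-83480. Stack: []
LOAD_FAST z → push -1. Stack: [-1]
RETURN_VALUE → return -1.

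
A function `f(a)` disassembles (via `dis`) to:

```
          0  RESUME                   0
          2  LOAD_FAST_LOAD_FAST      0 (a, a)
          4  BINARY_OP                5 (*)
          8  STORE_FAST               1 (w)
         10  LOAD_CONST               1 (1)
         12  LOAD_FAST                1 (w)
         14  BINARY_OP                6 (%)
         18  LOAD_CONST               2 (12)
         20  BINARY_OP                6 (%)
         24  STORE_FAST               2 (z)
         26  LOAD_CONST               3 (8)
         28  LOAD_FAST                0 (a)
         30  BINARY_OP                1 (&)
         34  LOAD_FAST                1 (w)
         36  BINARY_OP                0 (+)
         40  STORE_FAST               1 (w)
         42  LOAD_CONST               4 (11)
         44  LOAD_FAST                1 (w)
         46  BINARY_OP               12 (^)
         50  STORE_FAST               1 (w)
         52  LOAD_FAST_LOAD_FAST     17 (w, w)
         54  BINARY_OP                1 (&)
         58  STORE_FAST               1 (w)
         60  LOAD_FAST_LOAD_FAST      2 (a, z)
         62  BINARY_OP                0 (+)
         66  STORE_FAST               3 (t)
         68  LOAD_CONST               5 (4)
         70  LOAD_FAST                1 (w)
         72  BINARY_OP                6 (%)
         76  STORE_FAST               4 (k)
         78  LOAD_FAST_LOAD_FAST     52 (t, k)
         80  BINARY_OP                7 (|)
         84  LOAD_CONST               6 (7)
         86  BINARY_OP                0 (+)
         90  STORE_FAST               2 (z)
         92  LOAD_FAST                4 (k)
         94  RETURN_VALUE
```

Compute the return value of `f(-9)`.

4

LOAD_FAST_LOAD_FAST a,a → push -9,-9. Stack: [-9, -9]
BINARY_OP * → -9 * -9 = 81. Stack: [81]
STORE_FAST w → w=81. Stack: []
LOAD_CONST → push 1. Stack: [1]
LOAD_FAST w → push 81. Stack: [1, 81]
BINARY_OP % → 1 % 81 = 1. Stack: [1]
LOAD_CONST → push 12. Stack: [1, 12]
BINARY_OP % → 1 % 12 = 1. Stack: [1]
STORE_FAST z → z=1. Stack: []
LOAD_CONST → push 8. Stack: [8]
LOAD_FAST a → push -9. Stack: [8, -9]
BINARY_OP & → 8 & -9 = 0. Stack: [0]
LOAD_FAST w → push 81. Stack: [0, 81]
BINARY_OP + → 0 + 81 = 81. Stack: [81]
STORE_FAST w → w=81. Stack: []
LOAD_CONST → push 11. Stack: [11]
LOAD_FAST w → push 81. Stack: [11, 81]
BINARY_OP ^ → 11 ^ 81 = 90. Stack: [90]
STORE_FAST w → w=90. Stack: []
LOAD_FAST_LOAD_FAST w,w → push 90,90. Stack: [90, 90]
BINARY_OP & → 90 & 90 = 90. Stack: [90]
STORE_FAST w → w=90. Stack: []
LOAD_FAST_LOAD_FAST a,z → push -9,1. Stack: [-9, 1]
BINARY_OP + → -9 + 1 = -8. Stack: [-8]
STORE_FAST t → t=-8. Stack: []
LOAD_CONST → push 4. Stack: [4]
LOAD_FAST w → push 90. Stack: [4, 90]
BINARY_OP % → 4 % 90 = 4. Stack: [4]
STORE_FAST k → k=4. Stack: []
LOAD_FAST_LOAD_FAST t,k → push -8,4. Stack: [-8, 4]
BINARY_OP | → -8 | 4 = -4. Stack: [-4]
LOAD_CONST → push 7. Stack: [-4, 7]
BINARY_OP + → -4 + 7 = 3. Stack: [3]
STORE_FAST z → z=3. Stack: []
LOAD_FAST k → push 4. Stack: [4]
RETURN_VALUE → return 4.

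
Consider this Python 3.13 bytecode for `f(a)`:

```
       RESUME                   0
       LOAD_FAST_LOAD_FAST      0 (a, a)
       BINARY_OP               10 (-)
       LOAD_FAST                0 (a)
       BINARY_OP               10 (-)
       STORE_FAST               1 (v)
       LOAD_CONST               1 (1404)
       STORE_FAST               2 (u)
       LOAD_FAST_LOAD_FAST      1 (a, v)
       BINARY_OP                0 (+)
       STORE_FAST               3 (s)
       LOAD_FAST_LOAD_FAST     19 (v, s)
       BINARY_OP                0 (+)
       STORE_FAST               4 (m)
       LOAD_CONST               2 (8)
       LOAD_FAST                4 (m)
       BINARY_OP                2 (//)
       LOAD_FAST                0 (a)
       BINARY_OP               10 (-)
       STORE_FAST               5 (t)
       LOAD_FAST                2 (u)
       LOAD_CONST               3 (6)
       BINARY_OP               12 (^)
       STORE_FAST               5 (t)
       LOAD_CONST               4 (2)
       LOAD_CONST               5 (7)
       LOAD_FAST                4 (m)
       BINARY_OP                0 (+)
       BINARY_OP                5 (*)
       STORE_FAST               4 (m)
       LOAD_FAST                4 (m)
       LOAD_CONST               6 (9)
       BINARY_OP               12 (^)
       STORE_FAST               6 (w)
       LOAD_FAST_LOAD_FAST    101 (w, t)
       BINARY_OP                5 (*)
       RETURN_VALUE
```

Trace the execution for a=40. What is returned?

LOAD_FAST_LOAD_FAST a,a → push 40,40. Stack: [40, 40]
BINARY_OP - → 40 - 40 = 0. Stack: [0]
LOAD_FAST a → push 40. Stack: [0, 40]
BINARY_OP - → 0 - 40 = -40. Stack: [-40]
STORE_FAST v → v=-40. Stack: []
LOAD_CONST → push 1404. Stack: [1404]
STORE_FAST u → u=1404. Stack: []
LOAD_FAST_LOAD_FAST a,v → push 40,-40. Stack: [40, -40]
BINARY_OP + → 40 + -40 = 0. Stack: [0]
STORE_FAST s → s=0. Stack: []
LOAD_FAST_LOAD_FAST v,s → push -40,0. Stack: [-40, 0]
BINARY_OP + → -40 + 0 = -40. Stack: [-40]
STORE_FAST m → m=-40. Stack: []
LOAD_CONST → push 8. Stack: [8]
LOAD_FAST m → push -40. Stack: [8, -40]
BINARY_OP // → 8 // -40 = -1. Stack: [-1]
LOAD_FAST a → push 40. Stack: [-1, 40]
BINARY_OP - → -1 - 40 = -41. Stack: [-41]
STORE_FAST t → t=-41. Stack: []
LOAD_FAST u → push 1404. Stack: [1404]
LOAD_CONST → push 6. Stack: [1404, 6]
BINARY_OP ^ → 1404 ^ 6 = 1402. Stack: [1402]
STORE_FAST t → t=1402. Stack: []
LOAD_CONST → push 2. Stack: [2]
LOAD_CONST → push 7. Stack: [2, 7]
LOAD_FAST m → push -40. Stack: [2, 7, -40]
BINARY_OP + → 7 + -40 = -33. Stack: [2, -33]
BINARY_OP * → 2 * -33 = -66. Stack: [-66]
STORE_FAST m → m=-66. Stack: []
LOAD_FAST m → push -66. Stack: [-66]
LOAD_CONST → push 9. Stack: [-66, 9]
BINARY_OP ^ → -66 ^ 9 = -73. Stack: [-73]
STORE_FAST w → w=-73. Stack: []
LOAD_FAST_LOAD_FAST w,t → push -73,1402. Stack: [-73, 1402]
BINARY_OP * → -73 * 1402 = -102346. Stack: [-102346]
RETURN_VALUE → return -102346.

-102346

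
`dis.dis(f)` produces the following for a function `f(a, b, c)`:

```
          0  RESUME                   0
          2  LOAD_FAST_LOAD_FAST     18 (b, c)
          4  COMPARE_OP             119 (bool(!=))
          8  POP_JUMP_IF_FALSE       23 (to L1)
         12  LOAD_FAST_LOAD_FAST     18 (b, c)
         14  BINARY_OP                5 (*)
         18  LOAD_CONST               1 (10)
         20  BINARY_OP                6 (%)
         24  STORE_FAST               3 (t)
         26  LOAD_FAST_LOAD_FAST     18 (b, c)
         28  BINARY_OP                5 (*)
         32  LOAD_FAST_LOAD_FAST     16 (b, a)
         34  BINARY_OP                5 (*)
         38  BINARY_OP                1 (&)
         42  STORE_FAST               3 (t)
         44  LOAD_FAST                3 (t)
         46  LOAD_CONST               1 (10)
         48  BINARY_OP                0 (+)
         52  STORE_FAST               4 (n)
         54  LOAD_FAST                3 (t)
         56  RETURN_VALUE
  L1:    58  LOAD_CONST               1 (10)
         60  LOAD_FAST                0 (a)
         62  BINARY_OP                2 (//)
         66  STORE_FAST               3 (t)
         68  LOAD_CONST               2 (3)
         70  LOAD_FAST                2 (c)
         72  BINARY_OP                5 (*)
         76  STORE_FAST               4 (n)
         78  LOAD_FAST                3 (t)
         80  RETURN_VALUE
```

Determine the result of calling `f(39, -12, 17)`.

LOAD_FAST_LOAD_FAST b,c → push -12,17. Stack: [-12, 17]
COMPARE_OP bool(!=) → -12 vs 17 = True. Stack: [True]
POP_JUMP_IF_FALSE → pop True; no jump. Stack: []
LOAD_FAST_LOAD_FAST b,c → push -12,17. Stack: [-12, 17]
BINARY_OP * → -12 * 17 = -204. Stack: [-204]
LOAD_CONST → push 10. Stack: [-204, 10]
BINARY_OP % → -204 % 10 = 6. Stack: [6]
STORE_FAST t → t=6. Stack: []
LOAD_FAST_LOAD_FAST b,c → push -12,17. Stack: [-12, 17]
BINARY_OP * → -12 * 17 = -204. Stack: [-204]
LOAD_FAST_LOAD_FAST b,a → push -12,39. Stack: [-204, -12, 39]
BINARY_OP * → -12 * 39 = -468. Stack: [-204, -468]
BINARY_OP & → -204 & -468 = -476. Stack: [-476]
STORE_FAST t → t=-476. Stack: []
LOAD_FAST t → push -476. Stack: [-476]
LOAD_CONST → push 10. Stack: [-476, 10]
BINARY_OP + → -476 + 10 = -466. Stack: [-466]
STORE_FAST n → n=-466. Stack: []
LOAD_FAST t → push -476. Stack: [-476]
RETURN_VALUE → return -476.

-476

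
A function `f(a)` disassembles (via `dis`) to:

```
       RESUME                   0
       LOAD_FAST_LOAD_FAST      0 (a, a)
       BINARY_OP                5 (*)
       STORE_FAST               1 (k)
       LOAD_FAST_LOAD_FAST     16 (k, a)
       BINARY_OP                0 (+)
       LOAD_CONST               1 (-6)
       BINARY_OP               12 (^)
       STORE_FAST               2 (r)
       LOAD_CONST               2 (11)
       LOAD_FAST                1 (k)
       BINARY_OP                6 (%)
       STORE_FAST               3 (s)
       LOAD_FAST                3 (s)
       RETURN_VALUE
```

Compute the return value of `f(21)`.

11

LOAD_FAST_LOAD_FAST a,a → push 21,21. Stack: [21, 21]
BINARY_OP * → 21 * 21 = 441. Stack: [441]
STORE_FAST k → k=441. Stack: []
LOAD_FAST_LOAD_FAST k,a → push 441,21. Stack: [441, 21]
BINARY_OP + → 441 + 21 = 462. Stack: [462]
LOAD_CONST → push -6. Stack: [462, -6]
BINARY_OP ^ → 462 ^ -6 = -460. Stack: [-460]
STORE_FAST r → r=-460. Stack: []
LOAD_CONST → push 11. Stack: [11]
LOAD_FAST k → push 441. Stack: [11, 441]
BINARY_OP % → 11 % 441 = 11. Stack: [11]
STORE_FAST s → s=11. Stack: []
LOAD_FAST s → push 11. Stack: [11]
RETURN_VALUE → return 11.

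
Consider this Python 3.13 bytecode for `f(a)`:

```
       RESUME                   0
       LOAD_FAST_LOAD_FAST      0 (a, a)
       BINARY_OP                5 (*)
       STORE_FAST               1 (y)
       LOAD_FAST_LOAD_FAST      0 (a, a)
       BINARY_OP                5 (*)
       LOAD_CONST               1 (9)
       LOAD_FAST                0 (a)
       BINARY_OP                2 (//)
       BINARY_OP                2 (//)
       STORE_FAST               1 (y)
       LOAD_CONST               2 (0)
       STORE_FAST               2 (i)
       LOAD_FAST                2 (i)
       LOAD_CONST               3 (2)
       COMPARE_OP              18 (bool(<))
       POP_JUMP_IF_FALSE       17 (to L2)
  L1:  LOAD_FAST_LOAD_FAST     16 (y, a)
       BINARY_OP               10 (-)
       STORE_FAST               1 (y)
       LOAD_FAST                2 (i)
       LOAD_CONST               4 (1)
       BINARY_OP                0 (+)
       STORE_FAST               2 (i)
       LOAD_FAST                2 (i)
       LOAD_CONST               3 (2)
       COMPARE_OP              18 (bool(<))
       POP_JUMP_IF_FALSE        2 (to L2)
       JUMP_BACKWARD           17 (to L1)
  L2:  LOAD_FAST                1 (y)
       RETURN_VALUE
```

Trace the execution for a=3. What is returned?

-3

LOAD_FAST_LOAD_FAST a,a → push 3,3. Stack: [3, 3]
BINARY_OP * → 3 * 3 = 9. Stack: [9]
STORE_FAST y → y=9. Stack: []
LOAD_FAST_LOAD_FAST a,a → push 3,3. Stack: [3, 3]
BINARY_OP * → 3 * 3 = 9. Stack: [9]
LOAD_CONST → push 9. Stack: [9, 9]
LOAD_FAST a → push 3. Stack: [9, 9, 3]
BINARY_OP // → 9 // 3 = 3. Stack: [9, 3]
BINARY_OP // → 9 // 3 = 3. Stack: [3]
STORE_FAST y → y=3. Stack: []
LOAD_CONST → push 0. Stack: [0]
STORE_FAST i → i=0. Stack: []
LOAD_FAST i → push 0. Stack: [0]
LOAD_CONST → push 2. Stack: [0, 2]
COMPARE_OP bool(<) → 0 vs 2 = True. Stack: [True]
POP_JUMP_IF_FALSE → pop True; no jump. Stack: []
LOAD_FAST_LOAD_FAST y,a → push 3,3. Stack: [3, 3]
BINARY_OP - → 3 - 3 = 0. Stack: [0]
STORE_FAST y → y=0. Stack: []
LOAD_FAST i → push 0. Stack: [0]
LOAD_CONST → push 1. Stack: [0, 1]
BINARY_OP + → 0 + 1 = 1. Stack: [1]
STORE_FAST i → i=1. Stack: []
LOAD_FAST i → push 1. Stack: [1]
LOAD_CONST → push 2. Stack: [1, 2]
COMPARE_OP bool(<) → 1 vs 2 = True. Stack: [True]
POP_JUMP_IF_FALSE → pop True; no jump. Stack: []
LOAD_FAST_LOAD_FAST y,a → push 0,3. Stack: [0, 3]
BINARY_OP - → 0 - 3 = -3. Stack: [-3]
STORE_FAST y → y=-3. Stack: []
LOAD_FAST i → push 1. Stack: [1]
LOAD_CONST → push 1. Stack: [1, 1]
BINARY_OP + → 1 + 1 = 2. Stack: [2]
STORE_FAST i → i=2. Stack: []
LOAD_FAST i → push 2. Stack: [2]
LOAD_CONST → push 2. Stack: [2, 2]
COMPARE_OP bool(<) → 2 vs 2 = False. Stack: [False]
POP_JUMP_IF_FALSE → pop False; jump. Stack: []
LOAD_FAST y → push -3. Stack: [-3]
RETURN_VALUE → return -3.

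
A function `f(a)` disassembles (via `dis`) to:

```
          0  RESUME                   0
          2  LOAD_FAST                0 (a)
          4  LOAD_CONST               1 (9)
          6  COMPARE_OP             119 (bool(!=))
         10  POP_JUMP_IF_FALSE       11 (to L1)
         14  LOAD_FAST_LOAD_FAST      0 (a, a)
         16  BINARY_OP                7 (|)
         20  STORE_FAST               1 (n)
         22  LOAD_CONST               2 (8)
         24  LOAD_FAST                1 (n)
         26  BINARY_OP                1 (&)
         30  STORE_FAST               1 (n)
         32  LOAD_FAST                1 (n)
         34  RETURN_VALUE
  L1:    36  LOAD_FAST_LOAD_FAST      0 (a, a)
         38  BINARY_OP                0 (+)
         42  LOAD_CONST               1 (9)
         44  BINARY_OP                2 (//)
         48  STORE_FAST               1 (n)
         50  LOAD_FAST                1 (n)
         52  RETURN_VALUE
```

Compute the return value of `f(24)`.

8

LOAD_FAST a → push 24. Stack: [24]
LOAD_CONST → push 9. Stack: [24, 9]
COMPARE_OP bool(!=) → 24 vs 9 = True. Stack: [True]
POP_JUMP_IF_FALSE → pop True; no jump. Stack: []
LOAD_FAST_LOAD_FAST a,a → push 24,24. Stack: [24, 24]
BINARY_OP | → 24 | 24 = 24. Stack: [24]
STORE_FAST n → n=24. Stack: []
LOAD_CONST → push 8. Stack: [8]
LOAD_FAST n → push 24. Stack: [8, 24]
BINARY_OP & → 8 & 24 = 8. Stack: [8]
STORE_FAST n → n=8. Stack: []
LOAD_FAST n → push 8. Stack: [8]
RETURN_VALUE → return 8.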